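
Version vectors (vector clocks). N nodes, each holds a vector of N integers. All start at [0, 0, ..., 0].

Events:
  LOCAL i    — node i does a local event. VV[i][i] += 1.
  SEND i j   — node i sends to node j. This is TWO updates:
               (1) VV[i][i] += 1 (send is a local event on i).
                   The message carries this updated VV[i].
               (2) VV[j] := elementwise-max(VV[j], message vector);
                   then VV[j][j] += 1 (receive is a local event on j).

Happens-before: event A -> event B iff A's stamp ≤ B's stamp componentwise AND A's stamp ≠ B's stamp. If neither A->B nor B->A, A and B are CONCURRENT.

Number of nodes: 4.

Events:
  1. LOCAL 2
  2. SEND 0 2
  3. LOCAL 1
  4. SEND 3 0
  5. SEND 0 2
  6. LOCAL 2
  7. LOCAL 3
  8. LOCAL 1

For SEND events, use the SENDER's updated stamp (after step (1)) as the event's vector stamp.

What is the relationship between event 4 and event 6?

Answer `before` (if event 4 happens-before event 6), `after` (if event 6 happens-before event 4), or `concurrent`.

Initial: VV[0]=[0, 0, 0, 0]
Initial: VV[1]=[0, 0, 0, 0]
Initial: VV[2]=[0, 0, 0, 0]
Initial: VV[3]=[0, 0, 0, 0]
Event 1: LOCAL 2: VV[2][2]++ -> VV[2]=[0, 0, 1, 0]
Event 2: SEND 0->2: VV[0][0]++ -> VV[0]=[1, 0, 0, 0], msg_vec=[1, 0, 0, 0]; VV[2]=max(VV[2],msg_vec) then VV[2][2]++ -> VV[2]=[1, 0, 2, 0]
Event 3: LOCAL 1: VV[1][1]++ -> VV[1]=[0, 1, 0, 0]
Event 4: SEND 3->0: VV[3][3]++ -> VV[3]=[0, 0, 0, 1], msg_vec=[0, 0, 0, 1]; VV[0]=max(VV[0],msg_vec) then VV[0][0]++ -> VV[0]=[2, 0, 0, 1]
Event 5: SEND 0->2: VV[0][0]++ -> VV[0]=[3, 0, 0, 1], msg_vec=[3, 0, 0, 1]; VV[2]=max(VV[2],msg_vec) then VV[2][2]++ -> VV[2]=[3, 0, 3, 1]
Event 6: LOCAL 2: VV[2][2]++ -> VV[2]=[3, 0, 4, 1]
Event 7: LOCAL 3: VV[3][3]++ -> VV[3]=[0, 0, 0, 2]
Event 8: LOCAL 1: VV[1][1]++ -> VV[1]=[0, 2, 0, 0]
Event 4 stamp: [0, 0, 0, 1]
Event 6 stamp: [3, 0, 4, 1]
[0, 0, 0, 1] <= [3, 0, 4, 1]? True
[3, 0, 4, 1] <= [0, 0, 0, 1]? False
Relation: before

Answer: before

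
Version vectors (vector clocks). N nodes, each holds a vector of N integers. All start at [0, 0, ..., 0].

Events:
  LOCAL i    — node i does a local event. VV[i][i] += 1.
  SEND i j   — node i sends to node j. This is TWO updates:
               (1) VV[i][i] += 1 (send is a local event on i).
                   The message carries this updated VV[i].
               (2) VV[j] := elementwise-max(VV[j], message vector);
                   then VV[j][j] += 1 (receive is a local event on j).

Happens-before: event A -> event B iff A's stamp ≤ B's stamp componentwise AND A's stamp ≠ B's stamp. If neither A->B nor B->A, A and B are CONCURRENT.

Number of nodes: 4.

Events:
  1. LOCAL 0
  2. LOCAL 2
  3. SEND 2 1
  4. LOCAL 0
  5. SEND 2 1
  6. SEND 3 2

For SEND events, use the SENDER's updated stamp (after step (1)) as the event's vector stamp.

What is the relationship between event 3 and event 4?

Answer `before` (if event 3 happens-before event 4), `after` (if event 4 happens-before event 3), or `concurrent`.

Answer: concurrent

Derivation:
Initial: VV[0]=[0, 0, 0, 0]
Initial: VV[1]=[0, 0, 0, 0]
Initial: VV[2]=[0, 0, 0, 0]
Initial: VV[3]=[0, 0, 0, 0]
Event 1: LOCAL 0: VV[0][0]++ -> VV[0]=[1, 0, 0, 0]
Event 2: LOCAL 2: VV[2][2]++ -> VV[2]=[0, 0, 1, 0]
Event 3: SEND 2->1: VV[2][2]++ -> VV[2]=[0, 0, 2, 0], msg_vec=[0, 0, 2, 0]; VV[1]=max(VV[1],msg_vec) then VV[1][1]++ -> VV[1]=[0, 1, 2, 0]
Event 4: LOCAL 0: VV[0][0]++ -> VV[0]=[2, 0, 0, 0]
Event 5: SEND 2->1: VV[2][2]++ -> VV[2]=[0, 0, 3, 0], msg_vec=[0, 0, 3, 0]; VV[1]=max(VV[1],msg_vec) then VV[1][1]++ -> VV[1]=[0, 2, 3, 0]
Event 6: SEND 3->2: VV[3][3]++ -> VV[3]=[0, 0, 0, 1], msg_vec=[0, 0, 0, 1]; VV[2]=max(VV[2],msg_vec) then VV[2][2]++ -> VV[2]=[0, 0, 4, 1]
Event 3 stamp: [0, 0, 2, 0]
Event 4 stamp: [2, 0, 0, 0]
[0, 0, 2, 0] <= [2, 0, 0, 0]? False
[2, 0, 0, 0] <= [0, 0, 2, 0]? False
Relation: concurrent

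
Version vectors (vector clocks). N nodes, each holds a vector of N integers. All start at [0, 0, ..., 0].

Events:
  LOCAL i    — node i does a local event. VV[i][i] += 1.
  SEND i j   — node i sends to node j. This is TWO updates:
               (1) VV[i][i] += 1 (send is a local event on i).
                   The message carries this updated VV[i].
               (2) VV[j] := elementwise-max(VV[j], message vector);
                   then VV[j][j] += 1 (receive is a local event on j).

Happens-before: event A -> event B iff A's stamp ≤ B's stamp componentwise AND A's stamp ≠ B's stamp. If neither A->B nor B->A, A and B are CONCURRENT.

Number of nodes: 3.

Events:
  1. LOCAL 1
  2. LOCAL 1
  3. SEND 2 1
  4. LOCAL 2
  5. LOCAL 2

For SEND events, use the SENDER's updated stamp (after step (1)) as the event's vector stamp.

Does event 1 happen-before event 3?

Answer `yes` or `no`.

Answer: no

Derivation:
Initial: VV[0]=[0, 0, 0]
Initial: VV[1]=[0, 0, 0]
Initial: VV[2]=[0, 0, 0]
Event 1: LOCAL 1: VV[1][1]++ -> VV[1]=[0, 1, 0]
Event 2: LOCAL 1: VV[1][1]++ -> VV[1]=[0, 2, 0]
Event 3: SEND 2->1: VV[2][2]++ -> VV[2]=[0, 0, 1], msg_vec=[0, 0, 1]; VV[1]=max(VV[1],msg_vec) then VV[1][1]++ -> VV[1]=[0, 3, 1]
Event 4: LOCAL 2: VV[2][2]++ -> VV[2]=[0, 0, 2]
Event 5: LOCAL 2: VV[2][2]++ -> VV[2]=[0, 0, 3]
Event 1 stamp: [0, 1, 0]
Event 3 stamp: [0, 0, 1]
[0, 1, 0] <= [0, 0, 1]? False. Equal? False. Happens-before: False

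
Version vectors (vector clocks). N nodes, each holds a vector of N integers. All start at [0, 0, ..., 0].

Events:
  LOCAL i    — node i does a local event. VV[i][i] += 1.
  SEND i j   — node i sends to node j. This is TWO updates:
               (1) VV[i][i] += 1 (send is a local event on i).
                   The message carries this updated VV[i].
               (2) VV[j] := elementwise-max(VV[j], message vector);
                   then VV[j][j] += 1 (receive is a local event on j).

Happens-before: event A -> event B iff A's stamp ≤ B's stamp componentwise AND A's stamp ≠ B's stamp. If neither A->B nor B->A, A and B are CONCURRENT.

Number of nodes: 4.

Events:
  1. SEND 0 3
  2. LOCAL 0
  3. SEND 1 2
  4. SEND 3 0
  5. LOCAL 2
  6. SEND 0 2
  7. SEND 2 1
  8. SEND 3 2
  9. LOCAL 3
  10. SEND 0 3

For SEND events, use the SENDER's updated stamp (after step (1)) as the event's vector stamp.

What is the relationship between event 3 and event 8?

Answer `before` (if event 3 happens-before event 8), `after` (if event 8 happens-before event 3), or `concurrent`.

Initial: VV[0]=[0, 0, 0, 0]
Initial: VV[1]=[0, 0, 0, 0]
Initial: VV[2]=[0, 0, 0, 0]
Initial: VV[3]=[0, 0, 0, 0]
Event 1: SEND 0->3: VV[0][0]++ -> VV[0]=[1, 0, 0, 0], msg_vec=[1, 0, 0, 0]; VV[3]=max(VV[3],msg_vec) then VV[3][3]++ -> VV[3]=[1, 0, 0, 1]
Event 2: LOCAL 0: VV[0][0]++ -> VV[0]=[2, 0, 0, 0]
Event 3: SEND 1->2: VV[1][1]++ -> VV[1]=[0, 1, 0, 0], msg_vec=[0, 1, 0, 0]; VV[2]=max(VV[2],msg_vec) then VV[2][2]++ -> VV[2]=[0, 1, 1, 0]
Event 4: SEND 3->0: VV[3][3]++ -> VV[3]=[1, 0, 0, 2], msg_vec=[1, 0, 0, 2]; VV[0]=max(VV[0],msg_vec) then VV[0][0]++ -> VV[0]=[3, 0, 0, 2]
Event 5: LOCAL 2: VV[2][2]++ -> VV[2]=[0, 1, 2, 0]
Event 6: SEND 0->2: VV[0][0]++ -> VV[0]=[4, 0, 0, 2], msg_vec=[4, 0, 0, 2]; VV[2]=max(VV[2],msg_vec) then VV[2][2]++ -> VV[2]=[4, 1, 3, 2]
Event 7: SEND 2->1: VV[2][2]++ -> VV[2]=[4, 1, 4, 2], msg_vec=[4, 1, 4, 2]; VV[1]=max(VV[1],msg_vec) then VV[1][1]++ -> VV[1]=[4, 2, 4, 2]
Event 8: SEND 3->2: VV[3][3]++ -> VV[3]=[1, 0, 0, 3], msg_vec=[1, 0, 0, 3]; VV[2]=max(VV[2],msg_vec) then VV[2][2]++ -> VV[2]=[4, 1, 5, 3]
Event 9: LOCAL 3: VV[3][3]++ -> VV[3]=[1, 0, 0, 4]
Event 10: SEND 0->3: VV[0][0]++ -> VV[0]=[5, 0, 0, 2], msg_vec=[5, 0, 0, 2]; VV[3]=max(VV[3],msg_vec) then VV[3][3]++ -> VV[3]=[5, 0, 0, 5]
Event 3 stamp: [0, 1, 0, 0]
Event 8 stamp: [1, 0, 0, 3]
[0, 1, 0, 0] <= [1, 0, 0, 3]? False
[1, 0, 0, 3] <= [0, 1, 0, 0]? False
Relation: concurrent

Answer: concurrent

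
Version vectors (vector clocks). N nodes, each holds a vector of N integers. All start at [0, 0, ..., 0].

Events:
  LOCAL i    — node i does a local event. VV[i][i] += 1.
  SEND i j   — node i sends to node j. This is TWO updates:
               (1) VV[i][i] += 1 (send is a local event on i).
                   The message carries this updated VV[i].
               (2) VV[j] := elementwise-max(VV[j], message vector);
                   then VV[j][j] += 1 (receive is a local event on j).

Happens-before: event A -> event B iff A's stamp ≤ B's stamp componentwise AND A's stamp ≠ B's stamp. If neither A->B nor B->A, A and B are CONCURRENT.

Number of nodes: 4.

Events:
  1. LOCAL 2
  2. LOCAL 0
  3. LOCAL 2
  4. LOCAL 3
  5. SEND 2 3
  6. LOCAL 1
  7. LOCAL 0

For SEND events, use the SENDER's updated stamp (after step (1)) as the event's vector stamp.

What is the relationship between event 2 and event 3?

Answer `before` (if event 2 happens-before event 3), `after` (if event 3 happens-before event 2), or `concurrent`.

Initial: VV[0]=[0, 0, 0, 0]
Initial: VV[1]=[0, 0, 0, 0]
Initial: VV[2]=[0, 0, 0, 0]
Initial: VV[3]=[0, 0, 0, 0]
Event 1: LOCAL 2: VV[2][2]++ -> VV[2]=[0, 0, 1, 0]
Event 2: LOCAL 0: VV[0][0]++ -> VV[0]=[1, 0, 0, 0]
Event 3: LOCAL 2: VV[2][2]++ -> VV[2]=[0, 0, 2, 0]
Event 4: LOCAL 3: VV[3][3]++ -> VV[3]=[0, 0, 0, 1]
Event 5: SEND 2->3: VV[2][2]++ -> VV[2]=[0, 0, 3, 0], msg_vec=[0, 0, 3, 0]; VV[3]=max(VV[3],msg_vec) then VV[3][3]++ -> VV[3]=[0, 0, 3, 2]
Event 6: LOCAL 1: VV[1][1]++ -> VV[1]=[0, 1, 0, 0]
Event 7: LOCAL 0: VV[0][0]++ -> VV[0]=[2, 0, 0, 0]
Event 2 stamp: [1, 0, 0, 0]
Event 3 stamp: [0, 0, 2, 0]
[1, 0, 0, 0] <= [0, 0, 2, 0]? False
[0, 0, 2, 0] <= [1, 0, 0, 0]? False
Relation: concurrent

Answer: concurrent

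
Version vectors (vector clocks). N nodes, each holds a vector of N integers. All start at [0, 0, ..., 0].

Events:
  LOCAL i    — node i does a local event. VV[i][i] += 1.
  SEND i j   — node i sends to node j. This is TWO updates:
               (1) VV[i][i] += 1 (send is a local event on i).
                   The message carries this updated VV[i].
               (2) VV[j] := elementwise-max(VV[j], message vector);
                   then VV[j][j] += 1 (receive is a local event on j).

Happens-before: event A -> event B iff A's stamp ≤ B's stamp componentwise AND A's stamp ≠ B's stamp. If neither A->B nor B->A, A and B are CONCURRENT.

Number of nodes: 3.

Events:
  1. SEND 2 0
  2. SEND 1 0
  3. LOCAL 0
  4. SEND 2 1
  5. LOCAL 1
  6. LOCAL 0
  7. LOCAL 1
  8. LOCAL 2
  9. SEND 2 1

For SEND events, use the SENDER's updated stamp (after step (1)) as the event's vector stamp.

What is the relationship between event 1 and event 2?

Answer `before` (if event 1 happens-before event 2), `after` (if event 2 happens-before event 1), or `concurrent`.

Answer: concurrent

Derivation:
Initial: VV[0]=[0, 0, 0]
Initial: VV[1]=[0, 0, 0]
Initial: VV[2]=[0, 0, 0]
Event 1: SEND 2->0: VV[2][2]++ -> VV[2]=[0, 0, 1], msg_vec=[0, 0, 1]; VV[0]=max(VV[0],msg_vec) then VV[0][0]++ -> VV[0]=[1, 0, 1]
Event 2: SEND 1->0: VV[1][1]++ -> VV[1]=[0, 1, 0], msg_vec=[0, 1, 0]; VV[0]=max(VV[0],msg_vec) then VV[0][0]++ -> VV[0]=[2, 1, 1]
Event 3: LOCAL 0: VV[0][0]++ -> VV[0]=[3, 1, 1]
Event 4: SEND 2->1: VV[2][2]++ -> VV[2]=[0, 0, 2], msg_vec=[0, 0, 2]; VV[1]=max(VV[1],msg_vec) then VV[1][1]++ -> VV[1]=[0, 2, 2]
Event 5: LOCAL 1: VV[1][1]++ -> VV[1]=[0, 3, 2]
Event 6: LOCAL 0: VV[0][0]++ -> VV[0]=[4, 1, 1]
Event 7: LOCAL 1: VV[1][1]++ -> VV[1]=[0, 4, 2]
Event 8: LOCAL 2: VV[2][2]++ -> VV[2]=[0, 0, 3]
Event 9: SEND 2->1: VV[2][2]++ -> VV[2]=[0, 0, 4], msg_vec=[0, 0, 4]; VV[1]=max(VV[1],msg_vec) then VV[1][1]++ -> VV[1]=[0, 5, 4]
Event 1 stamp: [0, 0, 1]
Event 2 stamp: [0, 1, 0]
[0, 0, 1] <= [0, 1, 0]? False
[0, 1, 0] <= [0, 0, 1]? False
Relation: concurrent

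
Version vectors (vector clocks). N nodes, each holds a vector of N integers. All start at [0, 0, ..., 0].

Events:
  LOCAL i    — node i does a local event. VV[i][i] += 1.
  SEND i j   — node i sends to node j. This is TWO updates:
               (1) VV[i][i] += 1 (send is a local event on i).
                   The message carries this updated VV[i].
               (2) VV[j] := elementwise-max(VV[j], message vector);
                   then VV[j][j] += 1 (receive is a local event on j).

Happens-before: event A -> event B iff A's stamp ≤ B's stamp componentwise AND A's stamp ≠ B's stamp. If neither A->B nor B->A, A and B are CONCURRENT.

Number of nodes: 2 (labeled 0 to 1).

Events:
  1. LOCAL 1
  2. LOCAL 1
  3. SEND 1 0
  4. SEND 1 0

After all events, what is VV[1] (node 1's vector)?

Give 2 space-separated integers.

Initial: VV[0]=[0, 0]
Initial: VV[1]=[0, 0]
Event 1: LOCAL 1: VV[1][1]++ -> VV[1]=[0, 1]
Event 2: LOCAL 1: VV[1][1]++ -> VV[1]=[0, 2]
Event 3: SEND 1->0: VV[1][1]++ -> VV[1]=[0, 3], msg_vec=[0, 3]; VV[0]=max(VV[0],msg_vec) then VV[0][0]++ -> VV[0]=[1, 3]
Event 4: SEND 1->0: VV[1][1]++ -> VV[1]=[0, 4], msg_vec=[0, 4]; VV[0]=max(VV[0],msg_vec) then VV[0][0]++ -> VV[0]=[2, 4]
Final vectors: VV[0]=[2, 4]; VV[1]=[0, 4]

Answer: 0 4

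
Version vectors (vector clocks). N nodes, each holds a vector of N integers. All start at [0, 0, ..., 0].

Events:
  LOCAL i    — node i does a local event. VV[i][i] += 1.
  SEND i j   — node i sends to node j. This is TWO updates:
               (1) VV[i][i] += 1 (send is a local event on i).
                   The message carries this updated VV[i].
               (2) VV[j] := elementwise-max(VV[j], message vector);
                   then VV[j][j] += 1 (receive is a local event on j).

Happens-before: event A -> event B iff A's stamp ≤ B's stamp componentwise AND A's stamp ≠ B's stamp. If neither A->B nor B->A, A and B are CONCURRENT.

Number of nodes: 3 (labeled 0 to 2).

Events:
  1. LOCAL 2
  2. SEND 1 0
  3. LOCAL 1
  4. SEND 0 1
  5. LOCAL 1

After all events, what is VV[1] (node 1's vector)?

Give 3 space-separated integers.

Initial: VV[0]=[0, 0, 0]
Initial: VV[1]=[0, 0, 0]
Initial: VV[2]=[0, 0, 0]
Event 1: LOCAL 2: VV[2][2]++ -> VV[2]=[0, 0, 1]
Event 2: SEND 1->0: VV[1][1]++ -> VV[1]=[0, 1, 0], msg_vec=[0, 1, 0]; VV[0]=max(VV[0],msg_vec) then VV[0][0]++ -> VV[0]=[1, 1, 0]
Event 3: LOCAL 1: VV[1][1]++ -> VV[1]=[0, 2, 0]
Event 4: SEND 0->1: VV[0][0]++ -> VV[0]=[2, 1, 0], msg_vec=[2, 1, 0]; VV[1]=max(VV[1],msg_vec) then VV[1][1]++ -> VV[1]=[2, 3, 0]
Event 5: LOCAL 1: VV[1][1]++ -> VV[1]=[2, 4, 0]
Final vectors: VV[0]=[2, 1, 0]; VV[1]=[2, 4, 0]; VV[2]=[0, 0, 1]

Answer: 2 4 0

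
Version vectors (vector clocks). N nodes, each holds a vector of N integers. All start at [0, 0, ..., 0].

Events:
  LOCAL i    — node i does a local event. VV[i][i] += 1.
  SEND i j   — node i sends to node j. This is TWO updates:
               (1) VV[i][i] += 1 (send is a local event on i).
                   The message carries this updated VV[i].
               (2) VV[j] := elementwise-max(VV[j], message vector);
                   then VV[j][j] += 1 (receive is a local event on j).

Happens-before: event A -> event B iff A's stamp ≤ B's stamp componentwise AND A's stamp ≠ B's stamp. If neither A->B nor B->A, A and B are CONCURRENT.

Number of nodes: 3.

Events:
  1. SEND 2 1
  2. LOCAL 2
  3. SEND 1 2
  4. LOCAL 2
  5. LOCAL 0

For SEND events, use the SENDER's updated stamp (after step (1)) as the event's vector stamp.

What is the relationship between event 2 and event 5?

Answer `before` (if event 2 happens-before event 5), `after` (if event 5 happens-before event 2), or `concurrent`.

Initial: VV[0]=[0, 0, 0]
Initial: VV[1]=[0, 0, 0]
Initial: VV[2]=[0, 0, 0]
Event 1: SEND 2->1: VV[2][2]++ -> VV[2]=[0, 0, 1], msg_vec=[0, 0, 1]; VV[1]=max(VV[1],msg_vec) then VV[1][1]++ -> VV[1]=[0, 1, 1]
Event 2: LOCAL 2: VV[2][2]++ -> VV[2]=[0, 0, 2]
Event 3: SEND 1->2: VV[1][1]++ -> VV[1]=[0, 2, 1], msg_vec=[0, 2, 1]; VV[2]=max(VV[2],msg_vec) then VV[2][2]++ -> VV[2]=[0, 2, 3]
Event 4: LOCAL 2: VV[2][2]++ -> VV[2]=[0, 2, 4]
Event 5: LOCAL 0: VV[0][0]++ -> VV[0]=[1, 0, 0]
Event 2 stamp: [0, 0, 2]
Event 5 stamp: [1, 0, 0]
[0, 0, 2] <= [1, 0, 0]? False
[1, 0, 0] <= [0, 0, 2]? False
Relation: concurrent

Answer: concurrent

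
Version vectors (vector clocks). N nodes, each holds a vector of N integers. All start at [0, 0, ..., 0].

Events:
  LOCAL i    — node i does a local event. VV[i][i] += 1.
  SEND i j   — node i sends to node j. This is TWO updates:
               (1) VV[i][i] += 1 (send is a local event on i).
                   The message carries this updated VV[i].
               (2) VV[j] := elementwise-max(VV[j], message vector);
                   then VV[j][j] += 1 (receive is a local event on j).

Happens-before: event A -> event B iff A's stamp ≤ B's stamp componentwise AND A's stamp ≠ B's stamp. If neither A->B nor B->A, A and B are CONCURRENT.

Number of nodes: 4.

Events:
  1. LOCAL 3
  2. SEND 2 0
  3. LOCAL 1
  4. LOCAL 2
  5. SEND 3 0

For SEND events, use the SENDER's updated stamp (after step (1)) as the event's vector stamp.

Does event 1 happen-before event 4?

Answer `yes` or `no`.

Initial: VV[0]=[0, 0, 0, 0]
Initial: VV[1]=[0, 0, 0, 0]
Initial: VV[2]=[0, 0, 0, 0]
Initial: VV[3]=[0, 0, 0, 0]
Event 1: LOCAL 3: VV[3][3]++ -> VV[3]=[0, 0, 0, 1]
Event 2: SEND 2->0: VV[2][2]++ -> VV[2]=[0, 0, 1, 0], msg_vec=[0, 0, 1, 0]; VV[0]=max(VV[0],msg_vec) then VV[0][0]++ -> VV[0]=[1, 0, 1, 0]
Event 3: LOCAL 1: VV[1][1]++ -> VV[1]=[0, 1, 0, 0]
Event 4: LOCAL 2: VV[2][2]++ -> VV[2]=[0, 0, 2, 0]
Event 5: SEND 3->0: VV[3][3]++ -> VV[3]=[0, 0, 0, 2], msg_vec=[0, 0, 0, 2]; VV[0]=max(VV[0],msg_vec) then VV[0][0]++ -> VV[0]=[2, 0, 1, 2]
Event 1 stamp: [0, 0, 0, 1]
Event 4 stamp: [0, 0, 2, 0]
[0, 0, 0, 1] <= [0, 0, 2, 0]? False. Equal? False. Happens-before: False

Answer: no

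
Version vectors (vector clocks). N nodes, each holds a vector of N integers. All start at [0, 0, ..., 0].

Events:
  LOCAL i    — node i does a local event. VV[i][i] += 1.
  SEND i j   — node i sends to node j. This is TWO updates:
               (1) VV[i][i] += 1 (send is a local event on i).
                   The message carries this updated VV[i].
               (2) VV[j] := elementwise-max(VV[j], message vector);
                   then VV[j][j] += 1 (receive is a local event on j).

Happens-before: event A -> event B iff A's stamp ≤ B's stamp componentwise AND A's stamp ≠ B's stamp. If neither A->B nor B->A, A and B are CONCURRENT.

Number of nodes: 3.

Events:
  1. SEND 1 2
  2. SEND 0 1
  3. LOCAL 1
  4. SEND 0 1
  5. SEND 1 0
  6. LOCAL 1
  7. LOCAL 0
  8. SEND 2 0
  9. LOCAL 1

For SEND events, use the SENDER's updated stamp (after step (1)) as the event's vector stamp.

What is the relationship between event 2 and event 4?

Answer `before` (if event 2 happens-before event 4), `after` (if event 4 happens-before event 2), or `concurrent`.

Answer: before

Derivation:
Initial: VV[0]=[0, 0, 0]
Initial: VV[1]=[0, 0, 0]
Initial: VV[2]=[0, 0, 0]
Event 1: SEND 1->2: VV[1][1]++ -> VV[1]=[0, 1, 0], msg_vec=[0, 1, 0]; VV[2]=max(VV[2],msg_vec) then VV[2][2]++ -> VV[2]=[0, 1, 1]
Event 2: SEND 0->1: VV[0][0]++ -> VV[0]=[1, 0, 0], msg_vec=[1, 0, 0]; VV[1]=max(VV[1],msg_vec) then VV[1][1]++ -> VV[1]=[1, 2, 0]
Event 3: LOCAL 1: VV[1][1]++ -> VV[1]=[1, 3, 0]
Event 4: SEND 0->1: VV[0][0]++ -> VV[0]=[2, 0, 0], msg_vec=[2, 0, 0]; VV[1]=max(VV[1],msg_vec) then VV[1][1]++ -> VV[1]=[2, 4, 0]
Event 5: SEND 1->0: VV[1][1]++ -> VV[1]=[2, 5, 0], msg_vec=[2, 5, 0]; VV[0]=max(VV[0],msg_vec) then VV[0][0]++ -> VV[0]=[3, 5, 0]
Event 6: LOCAL 1: VV[1][1]++ -> VV[1]=[2, 6, 0]
Event 7: LOCAL 0: VV[0][0]++ -> VV[0]=[4, 5, 0]
Event 8: SEND 2->0: VV[2][2]++ -> VV[2]=[0, 1, 2], msg_vec=[0, 1, 2]; VV[0]=max(VV[0],msg_vec) then VV[0][0]++ -> VV[0]=[5, 5, 2]
Event 9: LOCAL 1: VV[1][1]++ -> VV[1]=[2, 7, 0]
Event 2 stamp: [1, 0, 0]
Event 4 stamp: [2, 0, 0]
[1, 0, 0] <= [2, 0, 0]? True
[2, 0, 0] <= [1, 0, 0]? False
Relation: before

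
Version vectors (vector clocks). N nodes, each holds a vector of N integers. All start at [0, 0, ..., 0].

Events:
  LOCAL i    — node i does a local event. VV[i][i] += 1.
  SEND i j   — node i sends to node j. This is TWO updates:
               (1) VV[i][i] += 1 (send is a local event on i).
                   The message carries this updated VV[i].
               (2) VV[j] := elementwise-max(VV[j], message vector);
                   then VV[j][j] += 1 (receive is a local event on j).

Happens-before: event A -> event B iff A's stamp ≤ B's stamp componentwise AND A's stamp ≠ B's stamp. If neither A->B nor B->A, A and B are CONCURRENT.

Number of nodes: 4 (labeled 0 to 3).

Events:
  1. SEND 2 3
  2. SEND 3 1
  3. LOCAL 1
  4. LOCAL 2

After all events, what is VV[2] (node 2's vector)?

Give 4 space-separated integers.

Answer: 0 0 2 0

Derivation:
Initial: VV[0]=[0, 0, 0, 0]
Initial: VV[1]=[0, 0, 0, 0]
Initial: VV[2]=[0, 0, 0, 0]
Initial: VV[3]=[0, 0, 0, 0]
Event 1: SEND 2->3: VV[2][2]++ -> VV[2]=[0, 0, 1, 0], msg_vec=[0, 0, 1, 0]; VV[3]=max(VV[3],msg_vec) then VV[3][3]++ -> VV[3]=[0, 0, 1, 1]
Event 2: SEND 3->1: VV[3][3]++ -> VV[3]=[0, 0, 1, 2], msg_vec=[0, 0, 1, 2]; VV[1]=max(VV[1],msg_vec) then VV[1][1]++ -> VV[1]=[0, 1, 1, 2]
Event 3: LOCAL 1: VV[1][1]++ -> VV[1]=[0, 2, 1, 2]
Event 4: LOCAL 2: VV[2][2]++ -> VV[2]=[0, 0, 2, 0]
Final vectors: VV[0]=[0, 0, 0, 0]; VV[1]=[0, 2, 1, 2]; VV[2]=[0, 0, 2, 0]; VV[3]=[0, 0, 1, 2]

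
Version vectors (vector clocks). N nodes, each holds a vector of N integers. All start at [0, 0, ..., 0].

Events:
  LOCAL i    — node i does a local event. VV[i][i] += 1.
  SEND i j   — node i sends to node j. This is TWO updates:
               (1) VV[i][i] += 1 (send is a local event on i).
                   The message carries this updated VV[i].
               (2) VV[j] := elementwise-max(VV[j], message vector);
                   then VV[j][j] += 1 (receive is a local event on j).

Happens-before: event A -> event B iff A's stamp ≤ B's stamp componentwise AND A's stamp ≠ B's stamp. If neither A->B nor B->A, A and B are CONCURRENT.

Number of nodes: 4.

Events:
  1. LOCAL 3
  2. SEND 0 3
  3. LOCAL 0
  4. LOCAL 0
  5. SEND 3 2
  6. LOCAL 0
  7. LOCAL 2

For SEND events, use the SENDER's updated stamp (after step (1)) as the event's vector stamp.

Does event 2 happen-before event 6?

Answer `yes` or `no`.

Answer: yes

Derivation:
Initial: VV[0]=[0, 0, 0, 0]
Initial: VV[1]=[0, 0, 0, 0]
Initial: VV[2]=[0, 0, 0, 0]
Initial: VV[3]=[0, 0, 0, 0]
Event 1: LOCAL 3: VV[3][3]++ -> VV[3]=[0, 0, 0, 1]
Event 2: SEND 0->3: VV[0][0]++ -> VV[0]=[1, 0, 0, 0], msg_vec=[1, 0, 0, 0]; VV[3]=max(VV[3],msg_vec) then VV[3][3]++ -> VV[3]=[1, 0, 0, 2]
Event 3: LOCAL 0: VV[0][0]++ -> VV[0]=[2, 0, 0, 0]
Event 4: LOCAL 0: VV[0][0]++ -> VV[0]=[3, 0, 0, 0]
Event 5: SEND 3->2: VV[3][3]++ -> VV[3]=[1, 0, 0, 3], msg_vec=[1, 0, 0, 3]; VV[2]=max(VV[2],msg_vec) then VV[2][2]++ -> VV[2]=[1, 0, 1, 3]
Event 6: LOCAL 0: VV[0][0]++ -> VV[0]=[4, 0, 0, 0]
Event 7: LOCAL 2: VV[2][2]++ -> VV[2]=[1, 0, 2, 3]
Event 2 stamp: [1, 0, 0, 0]
Event 6 stamp: [4, 0, 0, 0]
[1, 0, 0, 0] <= [4, 0, 0, 0]? True. Equal? False. Happens-before: True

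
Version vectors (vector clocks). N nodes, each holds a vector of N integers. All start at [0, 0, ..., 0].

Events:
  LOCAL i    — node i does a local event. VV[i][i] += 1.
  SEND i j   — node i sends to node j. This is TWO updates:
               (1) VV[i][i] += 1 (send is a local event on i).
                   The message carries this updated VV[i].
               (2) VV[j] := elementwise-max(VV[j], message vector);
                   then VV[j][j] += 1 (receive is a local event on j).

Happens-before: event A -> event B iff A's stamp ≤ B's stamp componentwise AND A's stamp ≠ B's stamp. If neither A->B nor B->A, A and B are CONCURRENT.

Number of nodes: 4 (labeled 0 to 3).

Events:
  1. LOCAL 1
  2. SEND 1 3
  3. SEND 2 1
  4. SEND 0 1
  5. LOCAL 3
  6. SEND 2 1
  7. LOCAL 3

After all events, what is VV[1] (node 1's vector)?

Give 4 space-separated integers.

Answer: 1 5 2 0

Derivation:
Initial: VV[0]=[0, 0, 0, 0]
Initial: VV[1]=[0, 0, 0, 0]
Initial: VV[2]=[0, 0, 0, 0]
Initial: VV[3]=[0, 0, 0, 0]
Event 1: LOCAL 1: VV[1][1]++ -> VV[1]=[0, 1, 0, 0]
Event 2: SEND 1->3: VV[1][1]++ -> VV[1]=[0, 2, 0, 0], msg_vec=[0, 2, 0, 0]; VV[3]=max(VV[3],msg_vec) then VV[3][3]++ -> VV[3]=[0, 2, 0, 1]
Event 3: SEND 2->1: VV[2][2]++ -> VV[2]=[0, 0, 1, 0], msg_vec=[0, 0, 1, 0]; VV[1]=max(VV[1],msg_vec) then VV[1][1]++ -> VV[1]=[0, 3, 1, 0]
Event 4: SEND 0->1: VV[0][0]++ -> VV[0]=[1, 0, 0, 0], msg_vec=[1, 0, 0, 0]; VV[1]=max(VV[1],msg_vec) then VV[1][1]++ -> VV[1]=[1, 4, 1, 0]
Event 5: LOCAL 3: VV[3][3]++ -> VV[3]=[0, 2, 0, 2]
Event 6: SEND 2->1: VV[2][2]++ -> VV[2]=[0, 0, 2, 0], msg_vec=[0, 0, 2, 0]; VV[1]=max(VV[1],msg_vec) then VV[1][1]++ -> VV[1]=[1, 5, 2, 0]
Event 7: LOCAL 3: VV[3][3]++ -> VV[3]=[0, 2, 0, 3]
Final vectors: VV[0]=[1, 0, 0, 0]; VV[1]=[1, 5, 2, 0]; VV[2]=[0, 0, 2, 0]; VV[3]=[0, 2, 0, 3]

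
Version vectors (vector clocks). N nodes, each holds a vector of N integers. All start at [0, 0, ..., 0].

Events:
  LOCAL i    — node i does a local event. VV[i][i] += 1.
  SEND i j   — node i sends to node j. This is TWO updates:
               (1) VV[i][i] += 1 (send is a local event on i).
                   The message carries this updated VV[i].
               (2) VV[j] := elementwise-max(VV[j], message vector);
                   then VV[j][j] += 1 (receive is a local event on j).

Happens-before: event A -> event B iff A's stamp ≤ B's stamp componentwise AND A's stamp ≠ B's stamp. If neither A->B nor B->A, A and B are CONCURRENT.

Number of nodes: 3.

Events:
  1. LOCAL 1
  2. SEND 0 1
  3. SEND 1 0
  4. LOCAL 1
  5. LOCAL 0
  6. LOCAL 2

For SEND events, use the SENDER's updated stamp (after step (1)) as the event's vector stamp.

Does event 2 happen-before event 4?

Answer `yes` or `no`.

Answer: yes

Derivation:
Initial: VV[0]=[0, 0, 0]
Initial: VV[1]=[0, 0, 0]
Initial: VV[2]=[0, 0, 0]
Event 1: LOCAL 1: VV[1][1]++ -> VV[1]=[0, 1, 0]
Event 2: SEND 0->1: VV[0][0]++ -> VV[0]=[1, 0, 0], msg_vec=[1, 0, 0]; VV[1]=max(VV[1],msg_vec) then VV[1][1]++ -> VV[1]=[1, 2, 0]
Event 3: SEND 1->0: VV[1][1]++ -> VV[1]=[1, 3, 0], msg_vec=[1, 3, 0]; VV[0]=max(VV[0],msg_vec) then VV[0][0]++ -> VV[0]=[2, 3, 0]
Event 4: LOCAL 1: VV[1][1]++ -> VV[1]=[1, 4, 0]
Event 5: LOCAL 0: VV[0][0]++ -> VV[0]=[3, 3, 0]
Event 6: LOCAL 2: VV[2][2]++ -> VV[2]=[0, 0, 1]
Event 2 stamp: [1, 0, 0]
Event 4 stamp: [1, 4, 0]
[1, 0, 0] <= [1, 4, 0]? True. Equal? False. Happens-before: True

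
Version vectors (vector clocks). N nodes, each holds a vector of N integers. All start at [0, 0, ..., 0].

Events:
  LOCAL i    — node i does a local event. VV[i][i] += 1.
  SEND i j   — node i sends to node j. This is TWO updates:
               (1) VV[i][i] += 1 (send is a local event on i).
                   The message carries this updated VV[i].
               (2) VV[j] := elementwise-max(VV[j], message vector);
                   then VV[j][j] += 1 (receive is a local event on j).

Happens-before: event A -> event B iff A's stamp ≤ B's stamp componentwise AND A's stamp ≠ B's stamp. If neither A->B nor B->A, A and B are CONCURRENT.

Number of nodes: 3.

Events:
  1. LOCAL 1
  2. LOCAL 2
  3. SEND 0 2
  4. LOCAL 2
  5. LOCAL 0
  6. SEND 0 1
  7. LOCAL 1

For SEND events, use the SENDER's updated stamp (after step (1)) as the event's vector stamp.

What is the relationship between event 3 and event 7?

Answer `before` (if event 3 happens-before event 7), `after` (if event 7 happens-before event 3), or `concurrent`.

Initial: VV[0]=[0, 0, 0]
Initial: VV[1]=[0, 0, 0]
Initial: VV[2]=[0, 0, 0]
Event 1: LOCAL 1: VV[1][1]++ -> VV[1]=[0, 1, 0]
Event 2: LOCAL 2: VV[2][2]++ -> VV[2]=[0, 0, 1]
Event 3: SEND 0->2: VV[0][0]++ -> VV[0]=[1, 0, 0], msg_vec=[1, 0, 0]; VV[2]=max(VV[2],msg_vec) then VV[2][2]++ -> VV[2]=[1, 0, 2]
Event 4: LOCAL 2: VV[2][2]++ -> VV[2]=[1, 0, 3]
Event 5: LOCAL 0: VV[0][0]++ -> VV[0]=[2, 0, 0]
Event 6: SEND 0->1: VV[0][0]++ -> VV[0]=[3, 0, 0], msg_vec=[3, 0, 0]; VV[1]=max(VV[1],msg_vec) then VV[1][1]++ -> VV[1]=[3, 2, 0]
Event 7: LOCAL 1: VV[1][1]++ -> VV[1]=[3, 3, 0]
Event 3 stamp: [1, 0, 0]
Event 7 stamp: [3, 3, 0]
[1, 0, 0] <= [3, 3, 0]? True
[3, 3, 0] <= [1, 0, 0]? False
Relation: before

Answer: before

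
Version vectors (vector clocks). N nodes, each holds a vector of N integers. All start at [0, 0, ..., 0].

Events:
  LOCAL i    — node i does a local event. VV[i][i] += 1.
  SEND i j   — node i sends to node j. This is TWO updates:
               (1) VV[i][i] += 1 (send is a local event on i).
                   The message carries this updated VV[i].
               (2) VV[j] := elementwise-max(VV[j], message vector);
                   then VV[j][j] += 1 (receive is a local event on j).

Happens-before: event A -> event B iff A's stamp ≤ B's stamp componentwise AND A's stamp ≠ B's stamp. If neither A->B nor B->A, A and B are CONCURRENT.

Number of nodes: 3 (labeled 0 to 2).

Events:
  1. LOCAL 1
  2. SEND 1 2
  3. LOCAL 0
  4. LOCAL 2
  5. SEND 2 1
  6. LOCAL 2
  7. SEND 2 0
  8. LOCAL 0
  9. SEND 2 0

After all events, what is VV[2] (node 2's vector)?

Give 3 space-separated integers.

Answer: 0 2 6

Derivation:
Initial: VV[0]=[0, 0, 0]
Initial: VV[1]=[0, 0, 0]
Initial: VV[2]=[0, 0, 0]
Event 1: LOCAL 1: VV[1][1]++ -> VV[1]=[0, 1, 0]
Event 2: SEND 1->2: VV[1][1]++ -> VV[1]=[0, 2, 0], msg_vec=[0, 2, 0]; VV[2]=max(VV[2],msg_vec) then VV[2][2]++ -> VV[2]=[0, 2, 1]
Event 3: LOCAL 0: VV[0][0]++ -> VV[0]=[1, 0, 0]
Event 4: LOCAL 2: VV[2][2]++ -> VV[2]=[0, 2, 2]
Event 5: SEND 2->1: VV[2][2]++ -> VV[2]=[0, 2, 3], msg_vec=[0, 2, 3]; VV[1]=max(VV[1],msg_vec) then VV[1][1]++ -> VV[1]=[0, 3, 3]
Event 6: LOCAL 2: VV[2][2]++ -> VV[2]=[0, 2, 4]
Event 7: SEND 2->0: VV[2][2]++ -> VV[2]=[0, 2, 5], msg_vec=[0, 2, 5]; VV[0]=max(VV[0],msg_vec) then VV[0][0]++ -> VV[0]=[2, 2, 5]
Event 8: LOCAL 0: VV[0][0]++ -> VV[0]=[3, 2, 5]
Event 9: SEND 2->0: VV[2][2]++ -> VV[2]=[0, 2, 6], msg_vec=[0, 2, 6]; VV[0]=max(VV[0],msg_vec) then VV[0][0]++ -> VV[0]=[4, 2, 6]
Final vectors: VV[0]=[4, 2, 6]; VV[1]=[0, 3, 3]; VV[2]=[0, 2, 6]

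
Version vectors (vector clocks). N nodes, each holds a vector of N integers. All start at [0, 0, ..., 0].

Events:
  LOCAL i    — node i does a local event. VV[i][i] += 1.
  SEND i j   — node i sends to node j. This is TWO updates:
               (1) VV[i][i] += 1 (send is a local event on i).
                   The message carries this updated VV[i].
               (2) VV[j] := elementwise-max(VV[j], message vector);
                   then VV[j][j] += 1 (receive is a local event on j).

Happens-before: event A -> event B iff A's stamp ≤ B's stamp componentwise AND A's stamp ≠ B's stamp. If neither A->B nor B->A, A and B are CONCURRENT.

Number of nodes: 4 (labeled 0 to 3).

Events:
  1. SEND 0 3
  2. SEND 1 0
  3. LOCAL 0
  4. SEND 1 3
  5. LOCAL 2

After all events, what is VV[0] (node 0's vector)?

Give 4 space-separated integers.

Answer: 3 1 0 0

Derivation:
Initial: VV[0]=[0, 0, 0, 0]
Initial: VV[1]=[0, 0, 0, 0]
Initial: VV[2]=[0, 0, 0, 0]
Initial: VV[3]=[0, 0, 0, 0]
Event 1: SEND 0->3: VV[0][0]++ -> VV[0]=[1, 0, 0, 0], msg_vec=[1, 0, 0, 0]; VV[3]=max(VV[3],msg_vec) then VV[3][3]++ -> VV[3]=[1, 0, 0, 1]
Event 2: SEND 1->0: VV[1][1]++ -> VV[1]=[0, 1, 0, 0], msg_vec=[0, 1, 0, 0]; VV[0]=max(VV[0],msg_vec) then VV[0][0]++ -> VV[0]=[2, 1, 0, 0]
Event 3: LOCAL 0: VV[0][0]++ -> VV[0]=[3, 1, 0, 0]
Event 4: SEND 1->3: VV[1][1]++ -> VV[1]=[0, 2, 0, 0], msg_vec=[0, 2, 0, 0]; VV[3]=max(VV[3],msg_vec) then VV[3][3]++ -> VV[3]=[1, 2, 0, 2]
Event 5: LOCAL 2: VV[2][2]++ -> VV[2]=[0, 0, 1, 0]
Final vectors: VV[0]=[3, 1, 0, 0]; VV[1]=[0, 2, 0, 0]; VV[2]=[0, 0, 1, 0]; VV[3]=[1, 2, 0, 2]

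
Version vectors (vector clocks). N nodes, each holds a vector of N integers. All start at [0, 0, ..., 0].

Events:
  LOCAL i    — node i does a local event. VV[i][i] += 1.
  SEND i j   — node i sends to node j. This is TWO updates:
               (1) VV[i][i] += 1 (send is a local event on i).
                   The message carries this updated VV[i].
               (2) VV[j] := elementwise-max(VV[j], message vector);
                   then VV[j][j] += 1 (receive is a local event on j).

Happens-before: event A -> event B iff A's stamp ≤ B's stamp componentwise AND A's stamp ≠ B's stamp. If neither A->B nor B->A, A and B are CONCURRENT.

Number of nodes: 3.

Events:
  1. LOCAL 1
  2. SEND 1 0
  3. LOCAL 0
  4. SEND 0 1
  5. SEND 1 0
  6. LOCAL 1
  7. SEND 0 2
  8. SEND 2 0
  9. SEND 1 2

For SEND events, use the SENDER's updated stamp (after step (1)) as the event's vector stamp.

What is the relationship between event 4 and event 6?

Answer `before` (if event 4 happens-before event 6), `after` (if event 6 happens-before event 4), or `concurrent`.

Initial: VV[0]=[0, 0, 0]
Initial: VV[1]=[0, 0, 0]
Initial: VV[2]=[0, 0, 0]
Event 1: LOCAL 1: VV[1][1]++ -> VV[1]=[0, 1, 0]
Event 2: SEND 1->0: VV[1][1]++ -> VV[1]=[0, 2, 0], msg_vec=[0, 2, 0]; VV[0]=max(VV[0],msg_vec) then VV[0][0]++ -> VV[0]=[1, 2, 0]
Event 3: LOCAL 0: VV[0][0]++ -> VV[0]=[2, 2, 0]
Event 4: SEND 0->1: VV[0][0]++ -> VV[0]=[3, 2, 0], msg_vec=[3, 2, 0]; VV[1]=max(VV[1],msg_vec) then VV[1][1]++ -> VV[1]=[3, 3, 0]
Event 5: SEND 1->0: VV[1][1]++ -> VV[1]=[3, 4, 0], msg_vec=[3, 4, 0]; VV[0]=max(VV[0],msg_vec) then VV[0][0]++ -> VV[0]=[4, 4, 0]
Event 6: LOCAL 1: VV[1][1]++ -> VV[1]=[3, 5, 0]
Event 7: SEND 0->2: VV[0][0]++ -> VV[0]=[5, 4, 0], msg_vec=[5, 4, 0]; VV[2]=max(VV[2],msg_vec) then VV[2][2]++ -> VV[2]=[5, 4, 1]
Event 8: SEND 2->0: VV[2][2]++ -> VV[2]=[5, 4, 2], msg_vec=[5, 4, 2]; VV[0]=max(VV[0],msg_vec) then VV[0][0]++ -> VV[0]=[6, 4, 2]
Event 9: SEND 1->2: VV[1][1]++ -> VV[1]=[3, 6, 0], msg_vec=[3, 6, 0]; VV[2]=max(VV[2],msg_vec) then VV[2][2]++ -> VV[2]=[5, 6, 3]
Event 4 stamp: [3, 2, 0]
Event 6 stamp: [3, 5, 0]
[3, 2, 0] <= [3, 5, 0]? True
[3, 5, 0] <= [3, 2, 0]? False
Relation: before

Answer: before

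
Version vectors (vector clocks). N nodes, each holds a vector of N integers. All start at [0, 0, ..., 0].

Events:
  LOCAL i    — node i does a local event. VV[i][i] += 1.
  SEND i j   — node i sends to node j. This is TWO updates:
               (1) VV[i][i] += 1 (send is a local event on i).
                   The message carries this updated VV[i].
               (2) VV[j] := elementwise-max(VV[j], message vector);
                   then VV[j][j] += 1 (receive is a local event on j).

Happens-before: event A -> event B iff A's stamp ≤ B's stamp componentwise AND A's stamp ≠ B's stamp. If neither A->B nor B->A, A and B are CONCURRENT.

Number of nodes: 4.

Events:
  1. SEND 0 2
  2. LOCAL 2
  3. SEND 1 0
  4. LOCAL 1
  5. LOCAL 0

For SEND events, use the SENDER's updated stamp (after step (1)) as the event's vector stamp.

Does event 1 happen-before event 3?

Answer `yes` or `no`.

Initial: VV[0]=[0, 0, 0, 0]
Initial: VV[1]=[0, 0, 0, 0]
Initial: VV[2]=[0, 0, 0, 0]
Initial: VV[3]=[0, 0, 0, 0]
Event 1: SEND 0->2: VV[0][0]++ -> VV[0]=[1, 0, 0, 0], msg_vec=[1, 0, 0, 0]; VV[2]=max(VV[2],msg_vec) then VV[2][2]++ -> VV[2]=[1, 0, 1, 0]
Event 2: LOCAL 2: VV[2][2]++ -> VV[2]=[1, 0, 2, 0]
Event 3: SEND 1->0: VV[1][1]++ -> VV[1]=[0, 1, 0, 0], msg_vec=[0, 1, 0, 0]; VV[0]=max(VV[0],msg_vec) then VV[0][0]++ -> VV[0]=[2, 1, 0, 0]
Event 4: LOCAL 1: VV[1][1]++ -> VV[1]=[0, 2, 0, 0]
Event 5: LOCAL 0: VV[0][0]++ -> VV[0]=[3, 1, 0, 0]
Event 1 stamp: [1, 0, 0, 0]
Event 3 stamp: [0, 1, 0, 0]
[1, 0, 0, 0] <= [0, 1, 0, 0]? False. Equal? False. Happens-before: False

Answer: no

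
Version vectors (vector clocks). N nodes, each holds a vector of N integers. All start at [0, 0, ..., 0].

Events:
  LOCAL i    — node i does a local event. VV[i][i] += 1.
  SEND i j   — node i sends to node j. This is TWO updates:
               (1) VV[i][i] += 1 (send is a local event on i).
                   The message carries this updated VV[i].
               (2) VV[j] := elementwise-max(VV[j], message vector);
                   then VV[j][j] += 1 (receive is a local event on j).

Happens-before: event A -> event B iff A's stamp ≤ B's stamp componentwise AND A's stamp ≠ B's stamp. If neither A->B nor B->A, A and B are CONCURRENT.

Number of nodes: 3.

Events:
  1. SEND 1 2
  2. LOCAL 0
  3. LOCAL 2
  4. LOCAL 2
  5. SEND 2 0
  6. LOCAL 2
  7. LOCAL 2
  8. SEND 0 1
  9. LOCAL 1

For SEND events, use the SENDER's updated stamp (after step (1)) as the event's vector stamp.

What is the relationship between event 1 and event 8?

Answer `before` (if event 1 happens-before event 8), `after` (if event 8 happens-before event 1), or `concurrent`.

Initial: VV[0]=[0, 0, 0]
Initial: VV[1]=[0, 0, 0]
Initial: VV[2]=[0, 0, 0]
Event 1: SEND 1->2: VV[1][1]++ -> VV[1]=[0, 1, 0], msg_vec=[0, 1, 0]; VV[2]=max(VV[2],msg_vec) then VV[2][2]++ -> VV[2]=[0, 1, 1]
Event 2: LOCAL 0: VV[0][0]++ -> VV[0]=[1, 0, 0]
Event 3: LOCAL 2: VV[2][2]++ -> VV[2]=[0, 1, 2]
Event 4: LOCAL 2: VV[2][2]++ -> VV[2]=[0, 1, 3]
Event 5: SEND 2->0: VV[2][2]++ -> VV[2]=[0, 1, 4], msg_vec=[0, 1, 4]; VV[0]=max(VV[0],msg_vec) then VV[0][0]++ -> VV[0]=[2, 1, 4]
Event 6: LOCAL 2: VV[2][2]++ -> VV[2]=[0, 1, 5]
Event 7: LOCAL 2: VV[2][2]++ -> VV[2]=[0, 1, 6]
Event 8: SEND 0->1: VV[0][0]++ -> VV[0]=[3, 1, 4], msg_vec=[3, 1, 4]; VV[1]=max(VV[1],msg_vec) then VV[1][1]++ -> VV[1]=[3, 2, 4]
Event 9: LOCAL 1: VV[1][1]++ -> VV[1]=[3, 3, 4]
Event 1 stamp: [0, 1, 0]
Event 8 stamp: [3, 1, 4]
[0, 1, 0] <= [3, 1, 4]? True
[3, 1, 4] <= [0, 1, 0]? False
Relation: before

Answer: before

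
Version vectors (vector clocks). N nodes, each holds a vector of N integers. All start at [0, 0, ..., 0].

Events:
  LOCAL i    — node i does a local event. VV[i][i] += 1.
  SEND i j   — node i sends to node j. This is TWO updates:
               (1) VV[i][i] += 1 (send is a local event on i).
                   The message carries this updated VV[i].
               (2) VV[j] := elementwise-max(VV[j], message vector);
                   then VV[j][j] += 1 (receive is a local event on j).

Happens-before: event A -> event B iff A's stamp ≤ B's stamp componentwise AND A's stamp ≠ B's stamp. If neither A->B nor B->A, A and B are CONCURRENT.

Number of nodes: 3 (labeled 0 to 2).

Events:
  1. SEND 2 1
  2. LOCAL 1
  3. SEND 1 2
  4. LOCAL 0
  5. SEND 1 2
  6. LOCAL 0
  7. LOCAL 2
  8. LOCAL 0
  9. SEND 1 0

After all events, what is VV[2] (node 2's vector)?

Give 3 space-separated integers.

Answer: 0 4 4

Derivation:
Initial: VV[0]=[0, 0, 0]
Initial: VV[1]=[0, 0, 0]
Initial: VV[2]=[0, 0, 0]
Event 1: SEND 2->1: VV[2][2]++ -> VV[2]=[0, 0, 1], msg_vec=[0, 0, 1]; VV[1]=max(VV[1],msg_vec) then VV[1][1]++ -> VV[1]=[0, 1, 1]
Event 2: LOCAL 1: VV[1][1]++ -> VV[1]=[0, 2, 1]
Event 3: SEND 1->2: VV[1][1]++ -> VV[1]=[0, 3, 1], msg_vec=[0, 3, 1]; VV[2]=max(VV[2],msg_vec) then VV[2][2]++ -> VV[2]=[0, 3, 2]
Event 4: LOCAL 0: VV[0][0]++ -> VV[0]=[1, 0, 0]
Event 5: SEND 1->2: VV[1][1]++ -> VV[1]=[0, 4, 1], msg_vec=[0, 4, 1]; VV[2]=max(VV[2],msg_vec) then VV[2][2]++ -> VV[2]=[0, 4, 3]
Event 6: LOCAL 0: VV[0][0]++ -> VV[0]=[2, 0, 0]
Event 7: LOCAL 2: VV[2][2]++ -> VV[2]=[0, 4, 4]
Event 8: LOCAL 0: VV[0][0]++ -> VV[0]=[3, 0, 0]
Event 9: SEND 1->0: VV[1][1]++ -> VV[1]=[0, 5, 1], msg_vec=[0, 5, 1]; VV[0]=max(VV[0],msg_vec) then VV[0][0]++ -> VV[0]=[4, 5, 1]
Final vectors: VV[0]=[4, 5, 1]; VV[1]=[0, 5, 1]; VV[2]=[0, 4, 4]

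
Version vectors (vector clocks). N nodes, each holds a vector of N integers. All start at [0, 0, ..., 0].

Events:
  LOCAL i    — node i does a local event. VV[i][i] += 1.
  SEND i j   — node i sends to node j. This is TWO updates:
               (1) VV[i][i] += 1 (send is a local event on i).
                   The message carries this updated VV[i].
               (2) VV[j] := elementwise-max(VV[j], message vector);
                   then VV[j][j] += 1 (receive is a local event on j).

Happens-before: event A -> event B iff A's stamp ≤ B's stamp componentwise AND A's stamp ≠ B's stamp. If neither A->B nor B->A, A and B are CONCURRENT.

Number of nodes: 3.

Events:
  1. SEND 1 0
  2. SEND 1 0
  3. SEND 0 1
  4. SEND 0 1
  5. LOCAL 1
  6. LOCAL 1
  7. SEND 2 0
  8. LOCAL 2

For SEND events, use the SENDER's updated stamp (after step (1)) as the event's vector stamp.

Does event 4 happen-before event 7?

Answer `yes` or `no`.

Answer: no

Derivation:
Initial: VV[0]=[0, 0, 0]
Initial: VV[1]=[0, 0, 0]
Initial: VV[2]=[0, 0, 0]
Event 1: SEND 1->0: VV[1][1]++ -> VV[1]=[0, 1, 0], msg_vec=[0, 1, 0]; VV[0]=max(VV[0],msg_vec) then VV[0][0]++ -> VV[0]=[1, 1, 0]
Event 2: SEND 1->0: VV[1][1]++ -> VV[1]=[0, 2, 0], msg_vec=[0, 2, 0]; VV[0]=max(VV[0],msg_vec) then VV[0][0]++ -> VV[0]=[2, 2, 0]
Event 3: SEND 0->1: VV[0][0]++ -> VV[0]=[3, 2, 0], msg_vec=[3, 2, 0]; VV[1]=max(VV[1],msg_vec) then VV[1][1]++ -> VV[1]=[3, 3, 0]
Event 4: SEND 0->1: VV[0][0]++ -> VV[0]=[4, 2, 0], msg_vec=[4, 2, 0]; VV[1]=max(VV[1],msg_vec) then VV[1][1]++ -> VV[1]=[4, 4, 0]
Event 5: LOCAL 1: VV[1][1]++ -> VV[1]=[4, 5, 0]
Event 6: LOCAL 1: VV[1][1]++ -> VV[1]=[4, 6, 0]
Event 7: SEND 2->0: VV[2][2]++ -> VV[2]=[0, 0, 1], msg_vec=[0, 0, 1]; VV[0]=max(VV[0],msg_vec) then VV[0][0]++ -> VV[0]=[5, 2, 1]
Event 8: LOCAL 2: VV[2][2]++ -> VV[2]=[0, 0, 2]
Event 4 stamp: [4, 2, 0]
Event 7 stamp: [0, 0, 1]
[4, 2, 0] <= [0, 0, 1]? False. Equal? False. Happens-before: False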